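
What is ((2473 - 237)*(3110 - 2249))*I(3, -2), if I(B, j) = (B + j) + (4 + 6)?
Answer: 21177156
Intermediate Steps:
I(B, j) = 10 + B + j (I(B, j) = (B + j) + 10 = 10 + B + j)
((2473 - 237)*(3110 - 2249))*I(3, -2) = ((2473 - 237)*(3110 - 2249))*(10 + 3 - 2) = (2236*861)*11 = 1925196*11 = 21177156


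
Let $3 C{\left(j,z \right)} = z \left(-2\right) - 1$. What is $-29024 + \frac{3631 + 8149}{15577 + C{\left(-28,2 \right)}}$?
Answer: $- \frac{678070042}{23363} \approx -29023.0$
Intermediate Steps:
$C{\left(j,z \right)} = - \frac{1}{3} - \frac{2 z}{3}$ ($C{\left(j,z \right)} = \frac{z \left(-2\right) - 1}{3} = \frac{- 2 z - 1}{3} = \frac{-1 - 2 z}{3} = - \frac{1}{3} - \frac{2 z}{3}$)
$-29024 + \frac{3631 + 8149}{15577 + C{\left(-28,2 \right)}} = -29024 + \frac{3631 + 8149}{15577 - \frac{5}{3}} = -29024 + \frac{11780}{15577 - \frac{5}{3}} = -29024 + \frac{11780}{\frac{46726}{3}} = -29024 + 11780 \cdot \frac{3}{46726} = -29024 + \frac{17670}{23363} = - \frac{678070042}{23363}$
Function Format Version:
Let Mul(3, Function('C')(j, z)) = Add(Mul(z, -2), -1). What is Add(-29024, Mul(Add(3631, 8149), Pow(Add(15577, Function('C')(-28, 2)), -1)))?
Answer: Rational(-678070042, 23363) ≈ -29023.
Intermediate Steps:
Function('C')(j, z) = Add(Rational(-1, 3), Mul(Rational(-2, 3), z)) (Function('C')(j, z) = Mul(Rational(1, 3), Add(Mul(z, -2), -1)) = Mul(Rational(1, 3), Add(Mul(-2, z), -1)) = Mul(Rational(1, 3), Add(-1, Mul(-2, z))) = Add(Rational(-1, 3), Mul(Rational(-2, 3), z)))
Add(-29024, Mul(Add(3631, 8149), Pow(Add(15577, Function('C')(-28, 2)), -1))) = Add(-29024, Mul(Add(3631, 8149), Pow(Add(15577, Add(Rational(-1, 3), Mul(Rational(-2, 3), 2))), -1))) = Add(-29024, Mul(11780, Pow(Add(15577, Add(Rational(-1, 3), Rational(-4, 3))), -1))) = Add(-29024, Mul(11780, Pow(Add(15577, Rational(-5, 3)), -1))) = Add(-29024, Mul(11780, Pow(Rational(46726, 3), -1))) = Add(-29024, Mul(11780, Rational(3, 46726))) = Add(-29024, Rational(17670, 23363)) = Rational(-678070042, 23363)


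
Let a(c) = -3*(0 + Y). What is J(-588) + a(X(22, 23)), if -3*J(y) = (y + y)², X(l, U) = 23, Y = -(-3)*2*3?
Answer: -461046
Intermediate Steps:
Y = 18 (Y = -3*(-2)*3 = 6*3 = 18)
a(c) = -54 (a(c) = -3*(0 + 18) = -3*18 = -54)
J(y) = -4*y²/3 (J(y) = -(y + y)²/3 = -4*y²/3)
J(-588) + a(X(22, 23)) = -4/3*(-588)² - 54 = -4/3*345744 - 54 = -460992 - 54 = -461046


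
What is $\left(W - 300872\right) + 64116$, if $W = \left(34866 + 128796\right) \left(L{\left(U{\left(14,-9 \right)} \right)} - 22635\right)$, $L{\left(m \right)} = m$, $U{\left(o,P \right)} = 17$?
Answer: $-3701943872$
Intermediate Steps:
$W = -3701707116$ ($W = \left(34866 + 128796\right) \left(17 - 22635\right) = 163662 \left(17 + \left(21 - 22656\right)\right) = 163662 \left(17 - 22635\right) = 163662 \left(-22618\right) = -3701707116$)
$\left(W - 300872\right) + 64116 = \left(-3701707116 - 300872\right) + 64116 = -3702007988 + 64116 = -3701943872$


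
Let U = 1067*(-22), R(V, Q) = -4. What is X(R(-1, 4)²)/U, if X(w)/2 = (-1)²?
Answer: -1/11737 ≈ -8.5201e-5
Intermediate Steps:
X(w) = 2 (X(w) = 2*(-1)² = 2*1 = 2)
U = -23474
X(R(-1, 4)²)/U = 2/(-23474) = 2*(-1/23474) = -1/11737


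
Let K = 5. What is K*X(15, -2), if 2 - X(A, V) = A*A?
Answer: -1115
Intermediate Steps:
X(A, V) = 2 - A² (X(A, V) = 2 - A*A = 2 - A²)
K*X(15, -2) = 5*(2 - 1*15²) = 5*(2 - 1*225) = 5*(2 - 225) = 5*(-223) = -1115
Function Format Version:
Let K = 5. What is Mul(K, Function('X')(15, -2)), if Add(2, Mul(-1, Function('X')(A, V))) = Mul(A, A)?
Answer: -1115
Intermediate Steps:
Function('X')(A, V) = Add(2, Mul(-1, Pow(A, 2))) (Function('X')(A, V) = Add(2, Mul(-1, Mul(A, A))) = Add(2, Mul(-1, Pow(A, 2))))
Mul(K, Function('X')(15, -2)) = Mul(5, Add(2, Mul(-1, Pow(15, 2)))) = Mul(5, Add(2, Mul(-1, 225))) = Mul(5, Add(2, -225)) = Mul(5, -223) = -1115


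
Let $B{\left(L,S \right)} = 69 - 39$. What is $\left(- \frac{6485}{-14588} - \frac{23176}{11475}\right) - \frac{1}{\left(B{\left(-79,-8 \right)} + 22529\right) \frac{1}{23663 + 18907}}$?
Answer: $- \frac{769080734951}{222136217100} \approx -3.4622$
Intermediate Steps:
$B{\left(L,S \right)} = 30$ ($B{\left(L,S \right)} = 69 - 39 = 30$)
$\left(- \frac{6485}{-14588} - \frac{23176}{11475}\right) - \frac{1}{\left(B{\left(-79,-8 \right)} + 22529\right) \frac{1}{23663 + 18907}} = \left(- \frac{6485}{-14588} - \frac{23176}{11475}\right) - \frac{1}{\left(30 + 22529\right) \frac{1}{23663 + 18907}} = \left(\left(-6485\right) \left(- \frac{1}{14588}\right) - \frac{23176}{11475}\right) - \frac{1}{22559 \cdot \frac{1}{42570}} = \left(\frac{6485}{14588} - \frac{23176}{11475}\right) - \frac{1}{22559 \cdot \frac{1}{42570}} = - \frac{263676113}{167397300} - \frac{1}{\frac{22559}{42570}} = - \frac{263676113}{167397300} - \frac{42570}{22559} = - \frac{769080734951}{222136217100}$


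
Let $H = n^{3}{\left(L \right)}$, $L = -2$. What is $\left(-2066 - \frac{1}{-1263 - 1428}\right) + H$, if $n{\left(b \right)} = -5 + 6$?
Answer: $- \frac{5556914}{2691} \approx -2065.0$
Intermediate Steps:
$n{\left(b \right)} = 1$
$H = 1$ ($H = 1^{3} = 1$)
$\left(-2066 - \frac{1}{-1263 - 1428}\right) + H = \left(-2066 - \frac{1}{-1263 - 1428}\right) + 1 = \left(-2066 - \frac{1}{-2691}\right) + 1 = \left(-2066 - - \frac{1}{2691}\right) + 1 = \left(-2066 + \frac{1}{2691}\right) + 1 = - \frac{5559605}{2691} + 1 = - \frac{5556914}{2691}$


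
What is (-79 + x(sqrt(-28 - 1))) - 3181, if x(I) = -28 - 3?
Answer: -3291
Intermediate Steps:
x(I) = -31
(-79 + x(sqrt(-28 - 1))) - 3181 = (-79 - 31) - 3181 = -110 - 3181 = -3291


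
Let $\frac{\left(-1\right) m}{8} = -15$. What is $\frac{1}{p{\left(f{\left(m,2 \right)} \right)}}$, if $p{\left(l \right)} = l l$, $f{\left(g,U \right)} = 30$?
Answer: $\frac{1}{900} \approx 0.0011111$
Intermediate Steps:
$m = 120$ ($m = \left(-8\right) \left(-15\right) = 120$)
$p{\left(l \right)} = l^{2}$
$\frac{1}{p{\left(f{\left(m,2 \right)} \right)}} = \frac{1}{30^{2}} = \frac{1}{900}$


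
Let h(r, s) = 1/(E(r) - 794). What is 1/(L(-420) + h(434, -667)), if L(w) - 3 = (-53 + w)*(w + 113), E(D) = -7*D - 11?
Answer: 3843/558057401 ≈ 6.8864e-6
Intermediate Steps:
E(D) = -11 - 7*D
h(r, s) = 1/(-805 - 7*r) (h(r, s) = 1/((-11 - 7*r) - 794) = 1/(-805 - 7*r))
L(w) = 3 + (-53 + w)*(113 + w) (L(w) = 3 + (-53 + w)*(w + 113) = 3 + (-53 + w)*(113 + w))
1/(L(-420) + h(434, -667)) = 1/((-5986 + (-420)**2 + 60*(-420)) - 1/(805 + 7*434)) = 1/((-5986 + 176400 - 25200) - 1/(805 + 3038)) = 1/(145214 - 1/3843) = 1/(558057401/3843) = 3843/558057401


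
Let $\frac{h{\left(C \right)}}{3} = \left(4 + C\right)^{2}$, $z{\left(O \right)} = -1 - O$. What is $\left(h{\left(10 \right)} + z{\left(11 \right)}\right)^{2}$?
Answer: $331776$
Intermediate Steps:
$h{\left(C \right)} = 3 \left(4 + C\right)^{2}$
$\left(h{\left(10 \right)} + z{\left(11 \right)}\right)^{2} = \left(3 \left(4 + 10\right)^{2} - 12\right)^{2} = \left(3 \cdot 14^{2} - 12\right)^{2} = \left(3 \cdot 196 - 12\right)^{2} = \left(588 - 12\right)^{2} = 576^{2} = 331776$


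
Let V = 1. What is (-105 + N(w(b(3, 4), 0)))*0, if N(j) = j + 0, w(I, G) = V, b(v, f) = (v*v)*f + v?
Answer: 0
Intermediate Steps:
b(v, f) = v + f*v² (b(v, f) = v²*f + v = f*v² + v = v + f*v²)
w(I, G) = 1
N(j) = j
(-105 + N(w(b(3, 4), 0)))*0 = (-105 + 1)*0 = -104*0 = 0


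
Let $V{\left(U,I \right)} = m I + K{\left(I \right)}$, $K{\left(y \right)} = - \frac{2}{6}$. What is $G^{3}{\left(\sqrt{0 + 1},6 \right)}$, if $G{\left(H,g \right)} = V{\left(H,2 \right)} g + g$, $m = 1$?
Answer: $4096$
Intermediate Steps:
$K{\left(y \right)} = - \frac{1}{3}$ ($K{\left(y \right)} = \left(-2\right) \frac{1}{6} = - \frac{1}{3}$)
$V{\left(U,I \right)} = - \frac{1}{3} + I$ ($V{\left(U,I \right)} = 1 I - \frac{1}{3} = I - \frac{1}{3} = - \frac{1}{3} + I$)
$G{\left(H,g \right)} = \frac{8 g}{3}$ ($G{\left(H,g \right)} = \left(- \frac{1}{3} + 2\right) g + g = \frac{5 g}{3} + g = \frac{8 g}{3}$)
$G^{3}{\left(\sqrt{0 + 1},6 \right)} = \left(\frac{8}{3} \cdot 6\right)^{3} = 16^{3} = 4096$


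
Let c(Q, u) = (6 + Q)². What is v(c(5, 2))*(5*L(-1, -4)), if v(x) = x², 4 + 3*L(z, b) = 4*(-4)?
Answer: -1464100/3 ≈ -4.8803e+5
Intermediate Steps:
L(z, b) = -20/3 (L(z, b) = -4/3 + (4*(-4))/3 = -4/3 + (⅓)*(-16) = -4/3 - 16/3 = -20/3)
v(c(5, 2))*(5*L(-1, -4)) = ((6 + 5)²)²*(5*(-20/3)) = (11²)²*(-100/3) = 121²*(-100/3) = 14641*(-100/3) = -1464100/3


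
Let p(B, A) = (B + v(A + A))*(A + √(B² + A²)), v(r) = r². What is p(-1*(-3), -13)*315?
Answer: -2780505 + 213885*√178 ≈ 73077.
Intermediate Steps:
p(B, A) = (A + √(A² + B²))*(B + 4*A²) (p(B, A) = (B + (A + A)²)*(A + √(B² + A²)) = (B + (2*A)²)*(A + √(A² + B²)) = (B + 4*A²)*(A + √(A² + B²)) = (A + √(A² + B²))*(B + 4*A²))
p(-1*(-3), -13)*315 = (4*(-13)³ - (-13)*(-3) + (-1*(-3))*√((-13)² + (-1*(-3))²) + 4*(-13)²*√((-13)² + (-1*(-3))²))*315 = (4*(-2197) - 13*3 + 3*√(169 + 3²) + 4*169*√(169 + 3²))*315 = (-8788 - 39 + 3*√(169 + 9) + 4*169*√(169 + 9))*315 = (-8788 - 39 + 3*√178 + 4*169*√178)*315 = (-8788 - 39 + 3*√178 + 676*√178)*315 = (-8827 + 679*√178)*315 = -2780505 + 213885*√178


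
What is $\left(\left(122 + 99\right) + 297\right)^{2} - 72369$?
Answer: $195955$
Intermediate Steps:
$\left(\left(122 + 99\right) + 297\right)^{2} - 72369 = \left(221 + 297\right)^{2} - 72369 = 518^{2} - 72369 = 268324 - 72369 = 195955$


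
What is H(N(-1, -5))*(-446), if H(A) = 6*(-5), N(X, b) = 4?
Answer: 13380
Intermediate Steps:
H(A) = -30
H(N(-1, -5))*(-446) = -30*(-446) = 13380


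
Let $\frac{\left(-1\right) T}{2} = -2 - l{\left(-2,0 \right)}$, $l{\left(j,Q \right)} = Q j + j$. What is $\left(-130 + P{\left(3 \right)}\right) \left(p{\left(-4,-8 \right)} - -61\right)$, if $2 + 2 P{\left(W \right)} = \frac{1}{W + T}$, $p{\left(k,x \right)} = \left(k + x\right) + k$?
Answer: $- \frac{11775}{2} \approx -5887.5$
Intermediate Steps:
$p{\left(k,x \right)} = x + 2 k$
$l{\left(j,Q \right)} = j + Q j$
$T = 0$ ($T = - 2 \left(-2 - - 2 \left(1 + 0\right)\right) = - 2 \left(-2 - \left(-2\right) 1\right) = - 2 \left(-2 - -2\right) = - 2 \left(-2 + 2\right) = \left(-2\right) 0 = 0$)
$P{\left(W \right)} = -1 + \frac{1}{2 W}$ ($P{\left(W \right)} = -1 + \frac{1}{2 \left(W + 0\right)} = -1 + \frac{1}{2 W}$)
$\left(-130 + P{\left(3 \right)}\right) \left(p{\left(-4,-8 \right)} - -61\right) = \left(-130 + \frac{\frac{1}{2} - 3}{3}\right) \left(\left(-8 + 2 \left(-4\right)\right) - -61\right) = \left(-130 + \frac{\frac{1}{2} - 3}{3}\right) \left(\left(-8 - 8\right) + 61\right) = \left(-130 + \frac{1}{3} \left(- \frac{5}{2}\right)\right) \left(-16 + 61\right) = \left(-130 - \frac{5}{6}\right) 45 = \left(- \frac{785}{6}\right) 45 = - \frac{11775}{2}$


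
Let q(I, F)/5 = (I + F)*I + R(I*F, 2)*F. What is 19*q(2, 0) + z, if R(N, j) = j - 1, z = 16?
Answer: 396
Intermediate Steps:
R(N, j) = -1 + j
q(I, F) = 5*F + 5*I*(F + I) (q(I, F) = 5*((I + F)*I + (-1 + 2)*F) = 5*((F + I)*I + 1*F) = 5*(I*(F + I) + F) = 5*(F + I*(F + I)) = 5*F + 5*I*(F + I))
19*q(2, 0) + z = 19*(5*0 + 5*2² + 5*0*2) + 16 = 19*(0 + 5*4 + 0) + 16 = 19*(0 + 20 + 0) + 16 = 19*20 + 16 = 380 + 16 = 396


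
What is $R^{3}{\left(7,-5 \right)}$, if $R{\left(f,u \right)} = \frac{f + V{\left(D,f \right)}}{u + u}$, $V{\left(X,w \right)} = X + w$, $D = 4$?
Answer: $- \frac{729}{125} \approx -5.832$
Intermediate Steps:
$R{\left(f,u \right)} = \frac{4 + 2 f}{2 u}$ ($R{\left(f,u \right)} = \frac{f + \left(4 + f\right)}{u + u} = \frac{4 + 2 f}{2 u}$)
$R^{3}{\left(7,-5 \right)} = \left(\frac{2 + 7}{-5}\right)^{3} = \left(\left(- \frac{1}{5}\right) 9\right)^{3} = \left(- \frac{9}{5}\right)^{3} = - \frac{729}{125}$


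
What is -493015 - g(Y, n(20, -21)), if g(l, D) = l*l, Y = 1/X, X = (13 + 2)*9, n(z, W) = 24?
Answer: -8985198376/18225 ≈ -4.9302e+5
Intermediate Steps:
X = 135 (X = 15*9 = 135)
Y = 1/135 ≈ 0.0074074
g(l, D) = l²
-493015 - g(Y, n(20, -21)) = -493015 - (1/135)² = -493015 - 1*1/18225 = -493015 - 1/18225 = -8985198376/18225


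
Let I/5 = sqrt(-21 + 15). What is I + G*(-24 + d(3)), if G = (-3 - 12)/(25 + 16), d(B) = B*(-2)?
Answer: 450/41 + 5*I*sqrt(6) ≈ 10.976 + 12.247*I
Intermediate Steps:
d(B) = -2*B
I = 5*I*sqrt(6) (I = 5*sqrt(-21 + 15) = 5*sqrt(-6) = 5*(I*sqrt(6)) = 5*I*sqrt(6) ≈ 12.247*I)
G = -15/41 ≈ -0.36585
I + G*(-24 + d(3)) = 5*I*sqrt(6) - 15*(-24 - 2*3)/41 = 5*I*sqrt(6) - 15*(-24 - 6)/41 = 5*I*sqrt(6) - 15/41*(-30) = 5*I*sqrt(6) + 450/41 = 450/41 + 5*I*sqrt(6)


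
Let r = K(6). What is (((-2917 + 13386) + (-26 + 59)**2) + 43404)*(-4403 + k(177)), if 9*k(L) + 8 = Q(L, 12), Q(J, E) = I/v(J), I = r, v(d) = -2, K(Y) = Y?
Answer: -2178583756/9 ≈ -2.4206e+8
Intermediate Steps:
r = 6
I = 6
Q(J, E) = -3 (Q(J, E) = 6/(-2) = 6*(-1/2) = -3)
k(L) = -11/9 (k(L) = -8/9 + (1/9)*(-3) = -8/9 - 1/3 = -11/9)
(((-2917 + 13386) + (-26 + 59)**2) + 43404)*(-4403 + k(177)) = (((-2917 + 13386) + (-26 + 59)**2) + 43404)*(-4403 - 11/9) = ((10469 + 33**2) + 43404)*(-39638/9) = ((10469 + 1089) + 43404)*(-39638/9) = (11558 + 43404)*(-39638/9) = 54962*(-39638/9) = -2178583756/9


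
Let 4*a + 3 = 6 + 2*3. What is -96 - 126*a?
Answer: -759/2 ≈ -379.50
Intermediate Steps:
a = 9/4 (a = -¾ + (6 + 2*3)/4 = -¾ + (6 + 6)/4 = -¾ + (¼)*12 = -¾ + 3 = 9/4 ≈ 2.2500)
-96 - 126*a = -96 - 126*9/4 = -96 - 567/2 = -759/2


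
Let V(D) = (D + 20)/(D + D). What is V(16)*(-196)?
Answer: -441/2 ≈ -220.50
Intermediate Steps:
V(D) = (20 + D)/(2*D) (V(D) = (20 + D)/((2*D)) = (20 + D)*(1/(2*D)) = (20 + D)/(2*D))
V(16)*(-196) = ((½)*(20 + 16)/16)*(-196) = ((½)*(1/16)*36)*(-196) = (9/8)*(-196) = -441/2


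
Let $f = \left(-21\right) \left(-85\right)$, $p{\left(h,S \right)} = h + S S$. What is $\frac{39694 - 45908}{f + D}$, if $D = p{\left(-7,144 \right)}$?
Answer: $- \frac{3107}{11257} \approx -0.27601$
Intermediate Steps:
$p{\left(h,S \right)} = h + S^{2}$
$f = 1785$
$D = 20729$ ($D = -7 + 144^{2} = -7 + 20736 = 20729$)
$\frac{39694 - 45908}{f + D} = \frac{39694 - 45908}{1785 + 20729} = - \frac{6214}{22514} = \left(-6214\right) \frac{1}{22514} = - \frac{3107}{11257}$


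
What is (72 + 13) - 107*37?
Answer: -3874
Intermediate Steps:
(72 + 13) - 107*37 = 85 - 3959 = -3874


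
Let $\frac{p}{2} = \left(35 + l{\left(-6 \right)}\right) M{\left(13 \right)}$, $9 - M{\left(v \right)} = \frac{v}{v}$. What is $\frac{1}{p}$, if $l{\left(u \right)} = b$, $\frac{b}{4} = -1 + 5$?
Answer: $\frac{1}{816} \approx 0.0012255$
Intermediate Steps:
$M{\left(v \right)} = 8$ ($M{\left(v \right)} = 9 - \frac{v}{v} = 9 - 1 = 8$)
$b = 16$ ($b = 4 \left(-1 + 5\right) = 4 \cdot 4 = 16$)
$l{\left(u \right)} = 16$
$p = 816$ ($p = 2 \left(35 + 16\right) 8 = 2 \cdot 51 \cdot 8 = 2 \cdot 408 = 816$)
$\frac{1}{p} = \frac{1}{816}$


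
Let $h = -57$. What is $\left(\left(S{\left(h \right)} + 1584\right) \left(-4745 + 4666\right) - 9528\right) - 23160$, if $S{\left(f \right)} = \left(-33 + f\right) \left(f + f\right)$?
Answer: $-968364$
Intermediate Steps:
$S{\left(f \right)} = 2 f \left(-33 + f\right)$ ($S{\left(f \right)} = \left(-33 + f\right) 2 f = 2 f \left(-33 + f\right)$)
$\left(\left(S{\left(h \right)} + 1584\right) \left(-4745 + 4666\right) - 9528\right) - 23160 = \left(\left(2 \left(-57\right) \left(-33 - 57\right) + 1584\right) \left(-4745 + 4666\right) - 9528\right) - 23160 = \left(\left(2 \left(-57\right) \left(-90\right) + 1584\right) \left(-79\right) - 9528\right) - 23160 = \left(\left(10260 + 1584\right) \left(-79\right) - 9528\right) - 23160 = \left(11844 \left(-79\right) - 9528\right) - 23160 = \left(-935676 - 9528\right) - 23160 = -945204 - 23160 = -968364$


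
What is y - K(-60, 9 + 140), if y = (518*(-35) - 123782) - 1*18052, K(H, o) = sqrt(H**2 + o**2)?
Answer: -159964 - sqrt(25801) ≈ -1.6012e+5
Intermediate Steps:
y = -159964 (y = (-18130 - 123782) - 18052 = -141912 - 18052 = -159964)
y - K(-60, 9 + 140) = -159964 - sqrt((-60)**2 + (9 + 140)**2) = -159964 - sqrt(3600 + 149**2) = -159964 - sqrt(3600 + 22201) = -159964 - sqrt(25801)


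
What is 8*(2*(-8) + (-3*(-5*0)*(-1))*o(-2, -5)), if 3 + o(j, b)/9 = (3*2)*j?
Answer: -128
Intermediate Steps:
o(j, b) = -27 + 54*j (o(j, b) = -27 + 9*((3*2)*j) = -27 + 9*(6*j) = -27 + 54*j)
8*(2*(-8) + (-3*(-5*0)*(-1))*o(-2, -5)) = 8*(2*(-8) + (-3*(-5*0)*(-1))*(-27 + 54*(-2))) = 8*(-16 + (-0*(-1))*(-27 - 108)) = 8*(-16 - 3*0*(-135)) = 8*(-16 + 0*(-135)) = 8*(-16 + 0) = 8*(-16) = -128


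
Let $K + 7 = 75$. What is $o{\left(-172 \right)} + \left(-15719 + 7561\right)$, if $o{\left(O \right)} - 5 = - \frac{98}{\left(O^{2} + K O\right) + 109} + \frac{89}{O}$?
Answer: $- \frac{3605585663}{442212} \approx -8153.5$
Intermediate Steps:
$K = 68$ ($K = -7 + 75 = 68$)
$o{\left(O \right)} = 5 - \frac{98}{109 + O^{2} + 68 O} + \frac{89}{O}$ ($o{\left(O \right)} = 5 - \left(- \frac{89}{O} + \frac{98}{\left(O^{2} + 68 O\right) + 109}\right) = 5 - \left(- \frac{89}{O} + \frac{98}{109 + O^{2} + 68 O}\right) = 5 - \frac{98}{109 + O^{2} + 68 O} + \frac{89}{O}$)
$o{\left(-172 \right)} + \left(-15719 + 7561\right) = \frac{9701 + 5 \left(-172\right)^{3} + 429 \left(-172\right)^{2} + 6499 \left(-172\right)}{\left(-172\right) \left(109 + \left(-172\right)^{2} + 68 \left(-172\right)\right)} + \left(-15719 + 7561\right) = - \frac{9701 + 5 \left(-5088448\right) + 429 \cdot 29584 - 1117828}{172 \left(109 + 29584 - 11696\right)} - 8158 = - \frac{9701 - 25442240 + 12691536 - 1117828}{172 \cdot 17997} - 8158 = \left(- \frac{1}{172}\right) \frac{1}{17997} \left(-13858831\right) - 8158 = \frac{1979833}{442212} - 8158 = - \frac{3605585663}{442212}$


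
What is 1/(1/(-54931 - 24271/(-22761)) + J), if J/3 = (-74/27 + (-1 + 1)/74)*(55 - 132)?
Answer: 11252341980/7123982528711 ≈ 0.0015795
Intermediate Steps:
J = 5698/9 (J = 3*((-74/27 + (-1 + 1)/74)*(55 - 132)) = 3*((-74*1/27 + 0*(1/74))*(-77)) = 3*((-74/27 + 0)*(-77)) = 3*(-74/27*(-77)) = 3*(5698/27) = 5698/9 ≈ 633.11)
1/(1/(-54931 - 24271/(-22761)) + J) = 1/(1/(-54931 - 24271/(-22761)) + 5698/9) = 1/(1/(-54931 - 24271*(-1/22761)) + 5698/9) = 1/(1/(-54931 + 24271/22761) + 5698/9) = 1/(1/(-1250260220/22761) + 5698/9) = 1/(-22761/1250260220 + 5698/9) = 1/(7123982528711/11252341980) = 11252341980/7123982528711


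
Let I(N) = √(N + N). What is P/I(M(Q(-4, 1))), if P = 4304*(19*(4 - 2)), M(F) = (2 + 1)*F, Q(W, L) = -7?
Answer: -81776*I*√42/21 ≈ -25237.0*I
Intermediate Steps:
M(F) = 3*F
I(N) = √2*√N (I(N) = √(2*N) = √2*√N)
P = 163552 (P = 4304*(19*2) = 4304*38 = 163552)
P/I(M(Q(-4, 1))) = 163552/((√2*√(3*(-7)))) = 163552/((√2*√(-21))) = 163552/((√2*(I*√21))) = 163552/((I*√42)) = 163552*(-I*√42/42) = -81776*I*√42/21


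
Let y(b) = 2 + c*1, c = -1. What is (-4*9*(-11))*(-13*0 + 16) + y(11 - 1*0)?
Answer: 6337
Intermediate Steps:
y(b) = 1 (y(b) = 2 - 1*1 = 2 - 1 = 1)
(-4*9*(-11))*(-13*0 + 16) + y(11 - 1*0) = (-4*9*(-11))*(-13*0 + 16) + 1 = (-36*(-11))*(0 + 16) + 1 = 396*16 + 1 = 6336 + 1 = 6337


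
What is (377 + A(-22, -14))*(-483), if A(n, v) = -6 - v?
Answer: -185955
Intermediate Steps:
(377 + A(-22, -14))*(-483) = (377 + (-6 - 1*(-14)))*(-483) = (377 + (-6 + 14))*(-483) = (377 + 8)*(-483) = 385*(-483) = -185955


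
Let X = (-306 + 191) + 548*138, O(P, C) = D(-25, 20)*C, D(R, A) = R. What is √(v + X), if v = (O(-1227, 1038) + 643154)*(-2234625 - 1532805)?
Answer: 7*I*√47454546739 ≈ 1.5249e+6*I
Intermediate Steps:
O(P, C) = -25*C
X = 75509 (X = -115 + 75624 = 75509)
v = -2325272865720 (v = (-25*1038 + 643154)*(-2234625 - 1532805) = (-25950 + 643154)*(-3767430) = 617204*(-3767430) = -2325272865720)
√(v + X) = √(-2325272865720 + 75509) = √(-2325272790211) = 7*I*√47454546739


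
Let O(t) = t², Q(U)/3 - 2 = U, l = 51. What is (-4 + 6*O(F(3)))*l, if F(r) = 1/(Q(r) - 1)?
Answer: -19839/98 ≈ -202.44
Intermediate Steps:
Q(U) = 6 + 3*U
F(r) = 1/(5 + 3*r) (F(r) = 1/((6 + 3*r) - 1) = 1/(5 + 3*r))
(-4 + 6*O(F(3)))*l = (-4 + 6*(1/(5 + 3*3))²)*51 = (-4 + 6*(1/(5 + 9))²)*51 = (-4 + 6*(1/14)²)*51 = (-4 + 6*(1/196))*51 = (-4 + 3/98)*51 = -389/98*51 = -19839/98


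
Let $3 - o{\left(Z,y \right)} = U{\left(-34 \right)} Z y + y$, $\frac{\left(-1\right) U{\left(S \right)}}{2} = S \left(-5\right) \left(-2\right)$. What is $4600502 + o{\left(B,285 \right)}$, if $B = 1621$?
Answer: $-309549580$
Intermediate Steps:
$U{\left(S \right)} = - 20 S$ ($U{\left(S \right)} = - 2 S \left(-5\right) \left(-2\right) = - 2 - 5 S \left(-2\right) = - 2 \cdot 10 S = - 20 S$)
$o{\left(Z,y \right)} = 3 - y - 680 Z y$ ($o{\left(Z,y \right)} = 3 - \left(\left(-20\right) \left(-34\right) Z y + y\right) = 3 - \left(680 Z y + y\right) = 3 - \left(y + 680 Z y\right) = 3 - y - 680 Z y$)
$4600502 + o{\left(B,285 \right)} = 4600502 - \left(282 + 314149800\right) = 4600502 - 314150082 = -309549580$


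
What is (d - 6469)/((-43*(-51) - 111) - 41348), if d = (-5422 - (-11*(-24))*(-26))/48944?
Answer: 22615521/137273936 ≈ 0.16475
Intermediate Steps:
d = 103/3496 (d = (-5422 - 264*(-26))*(1/48944) = (-5422 - 1*(-6864))*(1/48944) = (-5422 + 6864)*(1/48944) = 1442*(1/48944) = 103/3496 ≈ 0.029462)
(d - 6469)/((-43*(-51) - 111) - 41348) = (103/3496 - 6469)/((-43*(-51) - 111) - 41348) = -22615521/(3496*((2193 - 111) - 41348)) = -22615521/(3496*(2082 - 41348)) = -22615521/3496/(-39266) = -22615521/3496*(-1/39266) = 22615521/137273936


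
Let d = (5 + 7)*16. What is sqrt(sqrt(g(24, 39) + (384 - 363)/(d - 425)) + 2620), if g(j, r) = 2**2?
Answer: sqrt(142237180 + 233*sqrt(212263))/233 ≈ 51.205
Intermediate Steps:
g(j, r) = 4
d = 192 (d = 12*16 = 192)
sqrt(sqrt(g(24, 39) + (384 - 363)/(d - 425)) + 2620) = sqrt(sqrt(4 + (384 - 363)/(192 - 425)) + 2620) = sqrt(sqrt(4 + 21/(-233)) + 2620) = sqrt(sqrt(4 + 21*(-1/233)) + 2620) = sqrt(sqrt(4 - 21/233) + 2620) = sqrt(sqrt(911/233) + 2620) = sqrt(sqrt(212263)/233 + 2620) = sqrt(2620 + sqrt(212263)/233)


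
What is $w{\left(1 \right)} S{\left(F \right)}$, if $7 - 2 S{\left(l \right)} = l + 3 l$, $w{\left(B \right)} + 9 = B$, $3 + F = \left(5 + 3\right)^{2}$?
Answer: $948$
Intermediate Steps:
$F = 61$ ($F = -3 + \left(5 + 3\right)^{2} = -3 + 8^{2} = -3 + 64 = 61$)
$w{\left(B \right)} = -9 + B$
$S{\left(l \right)} = \frac{7}{2} - 2 l$ ($S{\left(l \right)} = \frac{7}{2} - \frac{l + 3 l}{2} = \frac{7}{2} - \frac{4 l}{2} = \frac{7}{2} - 2 l$)
$w{\left(1 \right)} S{\left(F \right)} = \left(-9 + 1\right) \left(\frac{7}{2} - 122\right) = - 8 \left(\frac{7}{2} - 122\right) = \left(-8\right) \left(- \frac{237}{2}\right) = 948$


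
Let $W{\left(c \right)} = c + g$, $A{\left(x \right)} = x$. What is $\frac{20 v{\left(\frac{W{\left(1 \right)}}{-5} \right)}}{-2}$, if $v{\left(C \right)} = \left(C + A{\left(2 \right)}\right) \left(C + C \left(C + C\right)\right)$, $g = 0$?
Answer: $\frac{54}{25} \approx 2.16$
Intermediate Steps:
$W{\left(c \right)} = c$ ($W{\left(c \right)} = c + 0 = c$)
$v{\left(C \right)} = \left(2 + C\right) \left(C + 2 C^{2}\right)$ ($v{\left(C \right)} = \left(C + 2\right) \left(C + C \left(C + C\right)\right) = \left(2 + C\right) \left(C + C 2 C\right) = \left(2 + C\right) \left(C + 2 C^{2}\right)$)
$\frac{20 v{\left(\frac{W{\left(1 \right)}}{-5} \right)}}{-2} = \frac{20 \cdot 1 \frac{1}{-5} \left(2 + 2 \left(1 \frac{1}{-5}\right)^{2} + 5 \cdot 1 \frac{1}{-5}\right)}{-2} = 20 \cdot 1 \left(- \frac{1}{5}\right) \left(2 + 2 \left(1 \left(- \frac{1}{5}\right)\right)^{2} + 5 \cdot 1 \left(- \frac{1}{5}\right)\right) \left(- \frac{1}{2}\right) = 20 \left(- \frac{2 + 2 \left(- \frac{1}{5}\right)^{2} + 5 \left(- \frac{1}{5}\right)}{5}\right) \left(- \frac{1}{2}\right) = 20 \left(- \frac{2 + 2 \cdot \frac{1}{25} - 1}{5}\right) \left(- \frac{1}{2}\right) = 20 \left(- \frac{2 + \frac{2}{25} - 1}{5}\right) \left(- \frac{1}{2}\right) = 20 \left(\left(- \frac{1}{5}\right) \frac{27}{25}\right) \left(- \frac{1}{2}\right) = 20 \left(- \frac{27}{125}\right) \left(- \frac{1}{2}\right) = \left(- \frac{108}{25}\right) \left(- \frac{1}{2}\right) = \frac{54}{25}$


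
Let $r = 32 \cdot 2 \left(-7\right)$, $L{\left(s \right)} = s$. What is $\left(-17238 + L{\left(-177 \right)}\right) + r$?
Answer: $-17863$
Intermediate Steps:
$r = -448$ ($r = 64 \left(-7\right) = -448$)
$\left(-17238 + L{\left(-177 \right)}\right) + r = \left(-17238 - 177\right) - 448 = -17415 - 448 = -17863$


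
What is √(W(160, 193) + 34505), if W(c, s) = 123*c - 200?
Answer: √53985 ≈ 232.35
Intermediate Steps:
W(c, s) = -200 + 123*c
√(W(160, 193) + 34505) = √((-200 + 123*160) + 34505) = √((-200 + 19680) + 34505) = √(19480 + 34505) = √53985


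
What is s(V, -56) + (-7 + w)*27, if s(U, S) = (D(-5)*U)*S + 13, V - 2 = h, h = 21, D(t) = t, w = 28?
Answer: 7020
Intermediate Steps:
V = 23 (V = 2 + 21 = 23)
s(U, S) = 13 - 5*S*U (s(U, S) = (-5*U)*S + 13 = -5*S*U + 13 = 13 - 5*S*U)
s(V, -56) + (-7 + w)*27 = (13 - 5*(-56)*23) + (-7 + 28)*27 = (13 + 6440) + 21*27 = 6453 + 567 = 7020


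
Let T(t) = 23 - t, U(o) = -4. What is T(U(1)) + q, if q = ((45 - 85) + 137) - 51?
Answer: 73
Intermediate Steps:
q = 46 (q = (-40 + 137) - 51 = 97 - 51 = 46)
T(U(1)) + q = (23 - 1*(-4)) + 46 = (23 + 4) + 46 = 27 + 46 = 73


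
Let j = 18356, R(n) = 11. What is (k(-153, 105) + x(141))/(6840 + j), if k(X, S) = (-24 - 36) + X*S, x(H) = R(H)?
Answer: -8057/12598 ≈ -0.63955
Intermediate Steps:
x(H) = 11
k(X, S) = -60 + S*X
(k(-153, 105) + x(141))/(6840 + j) = ((-60 + 105*(-153)) + 11)/(6840 + 18356) = ((-60 - 16065) + 11)/25196 = (-16125 + 11)*(1/25196) = -16114*1/25196 = -8057/12598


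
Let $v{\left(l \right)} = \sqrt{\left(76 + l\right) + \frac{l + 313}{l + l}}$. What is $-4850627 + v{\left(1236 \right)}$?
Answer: $-4850627 + \frac{\sqrt{2005294434}}{1236} \approx -4.8506 \cdot 10^{6}$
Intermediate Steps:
$v{\left(l \right)} = \sqrt{76 + l + \frac{313 + l}{2 l}}$ ($v{\left(l \right)} = \sqrt{\left(76 + l\right) + \frac{313 + l}{2 l}} = \sqrt{76 + l + \frac{313 + l}{2 l}}$)
$-4850627 + v{\left(1236 \right)} = -4850627 + \frac{\sqrt{306 + 4 \cdot 1236 + \frac{626}{1236}}}{2} = -4850627 + \frac{\sqrt{306 + 4944 + 626 \cdot \frac{1}{1236}}}{2} = -4850627 + \frac{\sqrt{306 + 4944 + \frac{313}{618}}}{2} = -4850627 + \frac{\sqrt{\frac{3244813}{618}}}{2} = -4850627 + \frac{\frac{1}{618} \sqrt{2005294434}}{2} = -4850627 + \frac{\sqrt{2005294434}}{1236}$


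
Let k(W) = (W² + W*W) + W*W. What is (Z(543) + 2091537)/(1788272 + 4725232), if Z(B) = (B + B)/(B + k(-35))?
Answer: 367587673/1144748328 ≈ 0.32111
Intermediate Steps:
k(W) = 3*W² (k(W) = (W² + W²) + W² = 2*W² + W² = 3*W²)
Z(B) = 2*B/(3675 + B) (Z(B) = (B + B)/(B + 3*(-35)²) = (2*B)/(B + 3*1225) = (2*B)/(B + 3675) = (2*B)/(3675 + B) = 2*B/(3675 + B))
(Z(543) + 2091537)/(1788272 + 4725232) = (2*543/(3675 + 543) + 2091537)/(1788272 + 4725232) = (2*543/4218 + 2091537)/6513504 = (2*543*(1/4218) + 2091537)*(1/6513504) = (181/703 + 2091537)*(1/6513504) = (1470350692/703)*(1/6513504) = 367587673/1144748328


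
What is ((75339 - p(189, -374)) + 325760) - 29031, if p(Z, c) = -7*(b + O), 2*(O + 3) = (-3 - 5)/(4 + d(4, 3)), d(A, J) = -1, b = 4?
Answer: 1116197/3 ≈ 3.7207e+5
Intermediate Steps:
O = -13/3 (O = -3 + ((-3 - 5)/(4 - 1))/2 = -3 + (-8/3)/2 = -3 + (-8*⅓)/2 = -3 + (½)*(-8/3) = -3 - 4/3 = -13/3 ≈ -4.3333)
p(Z, c) = 7/3 (p(Z, c) = -7*(4 - 13/3) = -7*(-⅓) = 7/3)
((75339 - p(189, -374)) + 325760) - 29031 = ((75339 - 1*7/3) + 325760) - 29031 = ((75339 - 7/3) + 325760) - 29031 = (226010/3 + 325760) - 29031 = 1203290/3 - 29031 = 1116197/3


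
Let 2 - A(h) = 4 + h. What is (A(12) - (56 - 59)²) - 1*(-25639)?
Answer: 25616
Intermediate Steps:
A(h) = -2 - h (A(h) = 2 - (4 + h) = 2 + (-4 - h) = -2 - h)
(A(12) - (56 - 59)²) - 1*(-25639) = ((-2 - 1*12) - (56 - 59)²) - 1*(-25639) = ((-2 - 12) - 1*(-3)²) + 25639 = (-14 - 1*9) + 25639 = (-14 - 9) + 25639 = -23 + 25639 = 25616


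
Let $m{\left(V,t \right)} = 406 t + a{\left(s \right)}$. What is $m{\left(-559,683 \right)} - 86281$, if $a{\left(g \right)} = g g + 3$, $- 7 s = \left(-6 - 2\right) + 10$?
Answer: $\frac{9359984}{49} \approx 1.9102 \cdot 10^{5}$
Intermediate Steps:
$s = - \frac{2}{7}$ ($s = - \frac{\left(-6 - 2\right) + 10}{7} = - \frac{-8 + 10}{7} = \left(- \frac{1}{7}\right) 2 = - \frac{2}{7} \approx -0.28571$)
$a{\left(g \right)} = 3 + g^{2}$ ($a{\left(g \right)} = g^{2} + 3 = 3 + g^{2}$)
$m{\left(V,t \right)} = \frac{151}{49} + 406 t$ ($m{\left(V,t \right)} = 406 t + \left(3 + \left(- \frac{2}{7}\right)^{2}\right) = 406 t + \left(3 + \frac{4}{49}\right) = 406 t + \frac{151}{49} = \frac{151}{49} + 406 t$)
$m{\left(-559,683 \right)} - 86281 = \left(\frac{151}{49} + 406 \cdot 683\right) - 86281 = \left(\frac{151}{49} + 277298\right) - 86281 = \frac{13587753}{49} - 86281 = \frac{9359984}{49}$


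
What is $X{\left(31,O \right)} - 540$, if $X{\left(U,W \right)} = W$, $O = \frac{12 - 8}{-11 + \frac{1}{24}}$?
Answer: $- \frac{142116}{263} \approx -540.37$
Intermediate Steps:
$O = - \frac{96}{263}$ ($O = \frac{4}{-11 + \frac{1}{24}} = \frac{4}{- \frac{263}{24}} = 4 \left(- \frac{24}{263}\right) = - \frac{96}{263} \approx -0.36502$)
$X{\left(31,O \right)} - 540 = - \frac{96}{263} - 540 = - \frac{142116}{263}$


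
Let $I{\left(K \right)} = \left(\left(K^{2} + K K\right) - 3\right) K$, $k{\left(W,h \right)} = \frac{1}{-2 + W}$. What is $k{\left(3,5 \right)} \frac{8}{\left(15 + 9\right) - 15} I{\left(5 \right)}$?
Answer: $\frac{1880}{9} \approx 208.89$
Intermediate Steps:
$I{\left(K \right)} = K \left(-3 + 2 K^{2}\right)$ ($I{\left(K \right)} = \left(\left(K^{2} + K^{2}\right) - 3\right) K = \left(2 K^{2} - 3\right) K = \left(-3 + 2 K^{2}\right) K = K \left(-3 + 2 K^{2}\right)$)
$k{\left(3,5 \right)} \frac{8}{\left(15 + 9\right) - 15} I{\left(5 \right)} = \frac{8 \frac{1}{\left(15 + 9\right) - 15}}{-2 + 3} \cdot 5 \left(-3 + 2 \cdot 5^{2}\right) = \frac{8 \frac{1}{24 - 15}}{1} \cdot 5 \left(-3 + 2 \cdot 25\right) = 1 \cdot \frac{8}{9} \cdot 5 \left(-3 + 50\right) = 1 \cdot 8 \cdot \frac{1}{9} \cdot 5 \cdot 47 = 1 \cdot \frac{8}{9} \cdot 235 = \frac{8}{9} \cdot 235 = \frac{1880}{9}$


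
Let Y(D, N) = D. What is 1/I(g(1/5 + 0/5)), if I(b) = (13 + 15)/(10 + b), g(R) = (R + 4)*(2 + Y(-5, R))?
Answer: -13/140 ≈ -0.092857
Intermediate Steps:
g(R) = -12 - 3*R (g(R) = (R + 4)*(2 - 5) = (4 + R)*(-3) = -12 - 3*R)
I(b) = 28/(10 + b)
1/I(g(1/5 + 0/5)) = 1/(28/(10 + (-12 - 3*(1/5 + 0/5)))) = 1/(28/(10 + (-12 - 3*(1*(1/5) + 0*(1/5))))) = 1/(28/(10 + (-12 - 3*(1/5 + 0)))) = 1/(28/(10 + (-12 - 3*1/5))) = 1/(28/(10 + (-12 - 3/5))) = 1/(28/(10 - 63/5)) = 1/(28/(-13/5)) = 1/(28*(-5/13)) = 1/(-140/13) = -13/140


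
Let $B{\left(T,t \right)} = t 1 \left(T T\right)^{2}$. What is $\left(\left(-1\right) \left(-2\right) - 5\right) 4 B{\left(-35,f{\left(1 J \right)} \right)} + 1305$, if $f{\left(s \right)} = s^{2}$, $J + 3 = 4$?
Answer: $-18006195$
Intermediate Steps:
$J = 1$ ($J = -3 + 4 = 1$)
$B{\left(T,t \right)} = t T^{4}$ ($B{\left(T,t \right)} = t \left(T^{2}\right)^{2} = t T^{4}$)
$\left(\left(-1\right) \left(-2\right) - 5\right) 4 B{\left(-35,f{\left(1 J \right)} \right)} + 1305 = \left(\left(-1\right) \left(-2\right) - 5\right) 4 \left(1 \cdot 1\right)^{2} \left(-35\right)^{4} + 1305 = \left(2 - 5\right) 4 \cdot 1^{2} \cdot 1500625 + 1305 = \left(-3\right) 4 \cdot 1 \cdot 1500625 + 1305 = \left(-12\right) 1500625 + 1305 = -18007500 + 1305 = -18006195$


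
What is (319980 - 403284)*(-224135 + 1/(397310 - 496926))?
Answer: 232495551092493/12452 ≈ 1.8671e+10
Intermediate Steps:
(319980 - 403284)*(-224135 + 1/(397310 - 496926)) = -83304*(-224135 + 1/(-99616)) = -83304*(-224135 - 1/99616) = -83304*(-22327432161/99616) = 232495551092493/12452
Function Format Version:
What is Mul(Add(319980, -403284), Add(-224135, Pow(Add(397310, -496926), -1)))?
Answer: Rational(232495551092493, 12452) ≈ 1.8671e+10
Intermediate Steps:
Mul(Add(319980, -403284), Add(-224135, Pow(Add(397310, -496926), -1))) = Mul(-83304, Add(-224135, Pow(-99616, -1))) = Mul(-83304, Add(-224135, Rational(-1, 99616))) = Mul(-83304, Rational(-22327432161, 99616)) = Rational(232495551092493, 12452)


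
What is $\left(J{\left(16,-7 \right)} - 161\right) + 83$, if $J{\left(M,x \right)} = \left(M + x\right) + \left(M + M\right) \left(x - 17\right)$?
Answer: $-837$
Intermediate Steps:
$J{\left(M,x \right)} = M + x + 2 M \left(-17 + x\right)$ ($J{\left(M,x \right)} = \left(M + x\right) + 2 M \left(-17 + x\right) = M + x + 2 M \left(-17 + x\right)$)
$\left(J{\left(16,-7 \right)} - 161\right) + 83 = \left(\left(-7 - 528 + 2 \cdot 16 \left(-7\right)\right) - 161\right) + 83 = \left(\left(-7 - 528 - 224\right) - 161\right) + 83 = \left(-759 - 161\right) + 83 = -920 + 83 = -837$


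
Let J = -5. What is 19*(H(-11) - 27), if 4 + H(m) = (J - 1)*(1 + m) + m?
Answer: 342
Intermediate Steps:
H(m) = -10 - 5*m (H(m) = -4 + ((-5 - 1)*(1 + m) + m) = -4 + (-6*(1 + m) + m) = -4 + ((-6 - 6*m) + m) = -4 + (-6 - 5*m) = -10 - 5*m)
19*(H(-11) - 27) = 19*((-10 - 5*(-11)) - 27) = 19*((-10 + 55) - 27) = 19*(45 - 27) = 19*18 = 342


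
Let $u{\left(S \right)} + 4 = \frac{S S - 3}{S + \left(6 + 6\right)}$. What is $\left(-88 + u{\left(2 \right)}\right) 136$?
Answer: $- \frac{87516}{7} \approx -12502.0$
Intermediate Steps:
$u{\left(S \right)} = -4 + \frac{-3 + S^{2}}{12 + S}$ ($u{\left(S \right)} = -4 + \frac{S S - 3}{S + \left(6 + 6\right)} = -4 + \frac{S^{2} - 3}{S + 12} = -4 + \frac{-3 + S^{2}}{12 + S}$)
$\left(-88 + u{\left(2 \right)}\right) 136 = \left(-88 + \frac{-51 + 2^{2} - 8}{12 + 2}\right) 136 = \left(-88 + \frac{-51 + 4 - 8}{14}\right) 136 = \left(-88 + \frac{1}{14} \left(-55\right)\right) 136 = \left(-88 - \frac{55}{14}\right) 136 = \left(- \frac{1287}{14}\right) 136 = - \frac{87516}{7}$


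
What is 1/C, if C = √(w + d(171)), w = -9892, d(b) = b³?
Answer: √4990319/4990319 ≈ 0.00044765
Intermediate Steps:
C = √4990319 (C = √(-9892 + 171³) = √(-9892 + 5000211) = √4990319 ≈ 2233.9)
1/C = 1/(√4990319) = √4990319/4990319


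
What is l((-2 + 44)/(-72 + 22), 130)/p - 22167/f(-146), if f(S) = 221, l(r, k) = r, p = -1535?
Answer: -850653984/8480875 ≈ -100.30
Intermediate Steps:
l((-2 + 44)/(-72 + 22), 130)/p - 22167/f(-146) = ((-2 + 44)/(-72 + 22))/(-1535) - 22167/221 = (42/(-50))*(-1/1535) - 22167*1/221 = (42*(-1/50))*(-1/1535) - 22167/221 = -21/25*(-1/1535) - 22167/221 = 21/38375 - 22167/221 = -850653984/8480875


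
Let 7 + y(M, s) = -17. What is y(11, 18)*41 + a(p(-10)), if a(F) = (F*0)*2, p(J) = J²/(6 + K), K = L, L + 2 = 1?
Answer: -984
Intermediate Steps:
L = -1 (L = -2 + 1 = -1)
K = -1
y(M, s) = -24 (y(M, s) = -7 - 17 = -24)
p(J) = J²/5 (p(J) = J²/(6 - 1) = J²/5)
a(F) = 0 (a(F) = 0*2 = 0)
y(11, 18)*41 + a(p(-10)) = -24*41 + 0 = -984 + 0 = -984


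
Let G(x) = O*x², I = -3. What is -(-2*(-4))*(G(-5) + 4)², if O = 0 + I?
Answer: -40328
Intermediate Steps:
O = -3 (O = 0 - 3 = -3)
G(x) = -3*x²
-(-2*(-4))*(G(-5) + 4)² = -(-2*(-4))*(-3*(-5)² + 4)² = -8*(-3*25 + 4)² = -8*(-75 + 4)² = -8*(-71)² = -8*5041 = -1*40328 = -40328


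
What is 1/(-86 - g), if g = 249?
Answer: -1/335 ≈ -0.0029851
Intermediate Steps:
1/(-86 - g) = 1/(-86 - 1*249) = 1/(-86 - 249) = 1/(-335) = -1/335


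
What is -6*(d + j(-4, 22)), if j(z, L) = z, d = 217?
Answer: -1278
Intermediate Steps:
-6*(d + j(-4, 22)) = -6*(217 - 4) = -6*213 = -1278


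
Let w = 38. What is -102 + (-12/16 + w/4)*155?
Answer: 5017/4 ≈ 1254.3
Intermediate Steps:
-102 + (-12/16 + w/4)*155 = -102 + (-12/16 + 38/4)*155 = -102 + (-12*1/16 + 38*(¼))*155 = -102 + (-¾ + 19/2)*155 = -102 + (35/4)*155 = -102 + 5425/4 = 5017/4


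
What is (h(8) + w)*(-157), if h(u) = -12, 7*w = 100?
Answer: -2512/7 ≈ -358.86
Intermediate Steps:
w = 100/7 (w = (⅐)*100 = 100/7 ≈ 14.286)
(h(8) + w)*(-157) = (-12 + 100/7)*(-157) = (16/7)*(-157) = -2512/7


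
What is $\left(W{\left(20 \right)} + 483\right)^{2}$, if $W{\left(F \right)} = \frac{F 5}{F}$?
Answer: $238144$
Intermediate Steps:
$W{\left(F \right)} = 5$ ($W{\left(F \right)} = \frac{5 F}{F} = 5$)
$\left(W{\left(20 \right)} + 483\right)^{2} = \left(5 + 483\right)^{2} = 488^{2} = 238144$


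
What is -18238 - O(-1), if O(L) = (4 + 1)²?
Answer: -18263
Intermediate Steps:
O(L) = 25 (O(L) = 5² = 25)
-18238 - O(-1) = -18238 - 1*25 = -18238 - 25 = -18263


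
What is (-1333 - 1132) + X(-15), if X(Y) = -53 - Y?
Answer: -2503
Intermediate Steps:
(-1333 - 1132) + X(-15) = (-1333 - 1132) + (-53 - 1*(-15)) = -2465 + (-53 + 15) = -2465 - 38 = -2503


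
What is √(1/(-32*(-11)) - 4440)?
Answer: I*√34383338/88 ≈ 66.633*I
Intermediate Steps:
√(1/(-32*(-11)) - 4440) = √(1/352 - 4440) = √(-1562879/352) = I*√34383338/88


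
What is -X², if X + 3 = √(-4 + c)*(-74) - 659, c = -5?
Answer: -388960 - 293928*I ≈ -3.8896e+5 - 2.9393e+5*I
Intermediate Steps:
X = -662 - 222*I (X = -3 + (√(-4 - 5)*(-74) - 659) = -3 + (√(-9)*(-74) - 659) = -3 + ((3*I)*(-74) - 659) = -3 + (-222*I - 659) = -3 + (-659 - 222*I) = -662 - 222*I ≈ -662.0 - 222.0*I)
-X² = -(-662 - 222*I)²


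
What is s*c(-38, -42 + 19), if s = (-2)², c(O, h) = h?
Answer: -92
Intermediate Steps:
s = 4
s*c(-38, -42 + 19) = 4*(-42 + 19) = 4*(-23) = -92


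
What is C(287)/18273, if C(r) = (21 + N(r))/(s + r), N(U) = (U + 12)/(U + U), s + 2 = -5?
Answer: 12353/2936836560 ≈ 4.2062e-6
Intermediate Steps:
s = -7 (s = -2 - 5 = -7)
N(U) = (12 + U)/(2*U) (N(U) = (12 + U)/((2*U)) = (12 + U)*(1/(2*U)) = (12 + U)/(2*U))
C(r) = (21 + (12 + r)/(2*r))/(-7 + r)
C(287)/18273 = ((1/2)*(12 + 43*287)/(287*(-7 + 287)))/18273 = ((1/2)*(1/287)*(12 + 12341)/280)*(1/18273) = ((1/2)*(1/287)*(1/280)*12353)*(1/18273) = (12353/160720)*(1/18273) = 12353/2936836560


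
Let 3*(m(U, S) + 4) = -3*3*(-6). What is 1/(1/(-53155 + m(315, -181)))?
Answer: -53141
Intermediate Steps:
m(U, S) = 14 (m(U, S) = -4 + (-3*3*(-6))/3 = -4 + (-9*(-6))/3 = -4 + (⅓)*54 = -4 + 18 = 14)
1/(1/(-53155 + m(315, -181))) = 1/(1/(-53155 + 14)) = 1/(1/(-53141)) = 1/(-1/53141) = -53141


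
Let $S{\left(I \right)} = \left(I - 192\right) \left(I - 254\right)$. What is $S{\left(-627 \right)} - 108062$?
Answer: $613477$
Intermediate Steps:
$S{\left(I \right)} = \left(-254 + I\right) \left(-192 + I\right)$ ($S{\left(I \right)} = \left(-192 + I\right) \left(-254 + I\right) = \left(-254 + I\right) \left(-192 + I\right)$)
$S{\left(-627 \right)} - 108062 = \left(48768 + \left(-627\right)^{2} - -279642\right) - 108062 = \left(48768 + 393129 + 279642\right) - 108062 = 721539 - 108062 = 613477$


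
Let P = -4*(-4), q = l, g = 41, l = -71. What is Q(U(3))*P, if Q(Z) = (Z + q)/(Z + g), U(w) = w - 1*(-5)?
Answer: -144/7 ≈ -20.571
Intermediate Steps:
q = -71
U(w) = 5 + w (U(w) = w + 5 = 5 + w)
Q(Z) = (-71 + Z)/(41 + Z) (Q(Z) = (Z - 71)/(Z + 41) = (-71 + Z)/(41 + Z))
P = 16
Q(U(3))*P = ((-71 + (5 + 3))/(41 + (5 + 3)))*16 = ((-71 + 8)/(41 + 8))*16 = (-63/49)*16 = ((1/49)*(-63))*16 = -9/7*16 = -144/7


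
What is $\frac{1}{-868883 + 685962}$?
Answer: $- \frac{1}{182921} \approx -5.4668 \cdot 10^{-6}$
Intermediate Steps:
$\frac{1}{-868883 + 685962} = \frac{1}{-182921} = - \frac{1}{182921}$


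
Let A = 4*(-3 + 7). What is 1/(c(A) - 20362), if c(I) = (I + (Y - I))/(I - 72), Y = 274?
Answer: -28/570273 ≈ -4.9099e-5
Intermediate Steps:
A = 16 (A = 4*4 = 16)
c(I) = 274/(-72 + I) (c(I) = (I + (274 - I))/(I - 72) = 274/(-72 + I))
1/(c(A) - 20362) = 1/(274/(-72 + 16) - 20362) = 1/(274/(-56) - 20362) = 1/(274*(-1/56) - 20362) = 1/(-137/28 - 20362) = 1/(-570273/28) = -28/570273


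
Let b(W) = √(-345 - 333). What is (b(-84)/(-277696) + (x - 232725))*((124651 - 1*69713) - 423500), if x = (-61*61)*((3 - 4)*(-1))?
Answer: 87145010652 + 184281*I*√678/138848 ≈ 8.7145e+10 + 34.559*I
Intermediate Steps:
b(W) = I*√678 (b(W) = √(-678) = I*√678)
x = -3721 (x = -(-3721)*(-1) = -3721*1 = -3721)
(b(-84)/(-277696) + (x - 232725))*((124651 - 1*69713) - 423500) = ((I*√678)/(-277696) + (-3721 - 232725))*((124651 - 1*69713) - 423500) = ((I*√678)*(-1/277696) - 236446)*((124651 - 69713) - 423500) = (-I*√678/277696 - 236446)*(54938 - 423500) = (-236446 - I*√678/277696)*(-368562) = 87145010652 + 184281*I*√678/138848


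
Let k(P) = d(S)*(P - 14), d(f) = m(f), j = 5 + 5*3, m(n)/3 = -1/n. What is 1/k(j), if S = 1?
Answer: -1/18 ≈ -0.055556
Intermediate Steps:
m(n) = -3/n (m(n) = 3*(-1/n) = -3/n)
j = 20 (j = 5 + 15 = 20)
d(f) = -3/f
k(P) = 42 - 3*P (k(P) = (-3/1)*(P - 14) = (-3*1)*(-14 + P) = -3*(-14 + P) = 42 - 3*P)
1/k(j) = 1/(42 - 3*20) = 1/(42 - 60) = 1/(-18) = -1/18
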